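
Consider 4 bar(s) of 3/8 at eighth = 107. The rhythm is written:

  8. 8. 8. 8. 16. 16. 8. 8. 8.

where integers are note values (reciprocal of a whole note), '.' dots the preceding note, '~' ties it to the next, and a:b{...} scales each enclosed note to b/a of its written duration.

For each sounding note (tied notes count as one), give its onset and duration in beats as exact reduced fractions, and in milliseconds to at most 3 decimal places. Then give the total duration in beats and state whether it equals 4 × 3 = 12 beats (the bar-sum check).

1) 0.0ms=0b +841.121ms=3/2b
2) 841.121ms=3/2b +841.121ms=3/2b
3) 1682.243ms=3b +841.121ms=3/2b
4) 2523.364ms=9/2b +841.121ms=3/2b
5) 3364.486ms=6b +420.561ms=3/4b
6) 3785.047ms=27/4b +420.561ms=3/4b
7) 4205.607ms=15/2b +841.121ms=3/2b
8) 5046.729ms=9b +841.121ms=3/2b
9) 5887.85ms=21/2b +841.121ms=3/2b
Σ=12b of 12 (107bpm 3/8) — PASS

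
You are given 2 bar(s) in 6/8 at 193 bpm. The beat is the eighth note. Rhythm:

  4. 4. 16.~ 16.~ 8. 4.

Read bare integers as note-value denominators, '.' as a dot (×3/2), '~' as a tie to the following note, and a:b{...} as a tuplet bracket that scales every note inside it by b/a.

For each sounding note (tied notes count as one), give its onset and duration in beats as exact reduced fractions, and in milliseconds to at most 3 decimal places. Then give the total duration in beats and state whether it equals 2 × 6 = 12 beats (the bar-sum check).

1) 0.0ms=0b +932.642ms=3b
2) 932.642ms=3b +932.642ms=3b
3) 1865.285ms=6b +932.642ms=3b
4) 2797.927ms=9b +932.642ms=3b
Σ=12b of 12 (193bpm 6/8) — PASS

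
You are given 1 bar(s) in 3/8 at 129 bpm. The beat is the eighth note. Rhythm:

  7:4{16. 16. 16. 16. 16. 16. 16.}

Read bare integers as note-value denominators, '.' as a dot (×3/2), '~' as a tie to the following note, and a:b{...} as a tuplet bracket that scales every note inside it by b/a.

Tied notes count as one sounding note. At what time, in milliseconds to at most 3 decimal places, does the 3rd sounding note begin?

note 3 onset = 6/7b = 398.671ms

1. 0.0ms @ 0 + 199.336ms (3/7)
2. 199.336ms @ 3/7 + 199.336ms (3/7)
3. 398.671ms @ 6/7 + 199.336ms (3/7)
4. 598.007ms @ 9/7 + 199.336ms (3/7)
5. 797.342ms @ 12/7 + 199.336ms (3/7)
6. 996.678ms @ 15/7 + 199.336ms (3/7)
7. 1196.013ms @ 18/7 + 199.336ms (3/7)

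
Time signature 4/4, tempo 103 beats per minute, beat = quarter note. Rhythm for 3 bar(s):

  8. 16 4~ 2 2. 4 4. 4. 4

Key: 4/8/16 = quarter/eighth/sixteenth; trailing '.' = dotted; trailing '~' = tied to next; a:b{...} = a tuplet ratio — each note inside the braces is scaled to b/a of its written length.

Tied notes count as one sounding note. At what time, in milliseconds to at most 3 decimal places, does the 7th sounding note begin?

note 7 onset = 19/2b = 5533.981ms

1. 0.0ms @ 0 + 436.893ms (3/4)
2. 436.893ms @ 3/4 + 145.631ms (1/4)
3. 582.524ms @ 1 + 1747.573ms (3)
4. 2330.097ms @ 4 + 1747.573ms (3)
5. 4077.67ms @ 7 + 582.524ms (1)
6. 4660.194ms @ 8 + 873.786ms (3/2)
7. 5533.981ms @ 19/2 + 873.786ms (3/2)
8. 6407.767ms @ 11 + 582.524ms (1)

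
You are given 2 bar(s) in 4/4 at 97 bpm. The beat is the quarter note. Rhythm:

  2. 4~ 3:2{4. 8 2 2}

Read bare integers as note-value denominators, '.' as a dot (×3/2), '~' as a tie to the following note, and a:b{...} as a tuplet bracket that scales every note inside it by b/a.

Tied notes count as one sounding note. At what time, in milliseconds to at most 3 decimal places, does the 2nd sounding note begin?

note 2 onset = 3b = 1855.67ms

1. 0.0ms @ 0 + 1855.67ms (3)
2. 1855.67ms @ 3 + 1237.113ms (2)
3. 3092.784ms @ 5 + 206.186ms (1/3)
4. 3298.969ms @ 16/3 + 824.742ms (4/3)
5. 4123.711ms @ 20/3 + 824.742ms (4/3)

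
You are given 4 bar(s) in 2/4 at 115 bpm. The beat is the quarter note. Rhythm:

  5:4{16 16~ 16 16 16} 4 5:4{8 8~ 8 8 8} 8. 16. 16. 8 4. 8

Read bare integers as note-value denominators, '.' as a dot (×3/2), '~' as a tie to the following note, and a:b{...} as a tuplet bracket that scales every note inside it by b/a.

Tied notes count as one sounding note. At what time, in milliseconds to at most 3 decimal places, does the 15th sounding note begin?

1. 0.0ms @ 0 + 104.348ms (1/5)
2. 104.348ms @ 1/5 + 208.696ms (2/5)
3. 313.043ms @ 3/5 + 104.348ms (1/5)
4. 417.391ms @ 4/5 + 104.348ms (1/5)
5. 521.739ms @ 1 + 521.739ms (1)
6. 1043.478ms @ 2 + 208.696ms (2/5)
7. 1252.174ms @ 12/5 + 417.391ms (4/5)
8. 1669.565ms @ 16/5 + 208.696ms (2/5)
9. 1878.261ms @ 18/5 + 208.696ms (2/5)
10. 2086.957ms @ 4 + 391.304ms (3/4)
11. 2478.261ms @ 19/4 + 195.652ms (3/8)
12. 2673.913ms @ 41/8 + 195.652ms (3/8)
13. 2869.565ms @ 11/2 + 260.87ms (1/2)
14. 3130.435ms @ 6 + 782.609ms (3/2)
15. 3913.043ms @ 15/2 + 260.87ms (1/2)

note 15 onset = 15/2b = 3913.043ms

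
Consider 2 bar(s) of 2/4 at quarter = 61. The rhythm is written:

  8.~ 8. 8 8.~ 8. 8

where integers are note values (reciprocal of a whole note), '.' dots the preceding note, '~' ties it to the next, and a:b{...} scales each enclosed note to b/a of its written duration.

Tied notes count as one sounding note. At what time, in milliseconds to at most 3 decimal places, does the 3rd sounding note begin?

note 3 onset = 2b = 1967.213ms

1. 0.0ms @ 0 + 1475.41ms (3/2)
2. 1475.41ms @ 3/2 + 491.803ms (1/2)
3. 1967.213ms @ 2 + 1475.41ms (3/2)
4. 3442.623ms @ 7/2 + 491.803ms (1/2)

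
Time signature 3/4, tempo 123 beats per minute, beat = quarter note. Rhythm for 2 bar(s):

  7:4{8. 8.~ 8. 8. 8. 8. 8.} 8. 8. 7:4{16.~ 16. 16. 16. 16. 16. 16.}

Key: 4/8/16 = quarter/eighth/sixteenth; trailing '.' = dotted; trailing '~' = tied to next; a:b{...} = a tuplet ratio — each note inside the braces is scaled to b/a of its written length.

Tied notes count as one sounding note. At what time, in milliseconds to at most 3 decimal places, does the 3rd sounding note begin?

1. 0.0ms @ 0 + 209.059ms (3/7)
2. 209.059ms @ 3/7 + 418.118ms (6/7)
3. 627.178ms @ 9/7 + 209.059ms (3/7)
4. 836.237ms @ 12/7 + 209.059ms (3/7)
5. 1045.296ms @ 15/7 + 209.059ms (3/7)
6. 1254.355ms @ 18/7 + 209.059ms (3/7)
7. 1463.415ms @ 3 + 365.854ms (3/4)
8. 1829.268ms @ 15/4 + 365.854ms (3/4)
9. 2195.122ms @ 9/2 + 209.059ms (3/7)
10. 2404.181ms @ 69/14 + 104.53ms (3/14)
11. 2508.711ms @ 36/7 + 104.53ms (3/14)
12. 2613.24ms @ 75/14 + 104.53ms (3/14)
13. 2717.77ms @ 39/7 + 104.53ms (3/14)
14. 2822.3ms @ 81/14 + 104.53ms (3/14)

note 3 onset = 9/7b = 627.178ms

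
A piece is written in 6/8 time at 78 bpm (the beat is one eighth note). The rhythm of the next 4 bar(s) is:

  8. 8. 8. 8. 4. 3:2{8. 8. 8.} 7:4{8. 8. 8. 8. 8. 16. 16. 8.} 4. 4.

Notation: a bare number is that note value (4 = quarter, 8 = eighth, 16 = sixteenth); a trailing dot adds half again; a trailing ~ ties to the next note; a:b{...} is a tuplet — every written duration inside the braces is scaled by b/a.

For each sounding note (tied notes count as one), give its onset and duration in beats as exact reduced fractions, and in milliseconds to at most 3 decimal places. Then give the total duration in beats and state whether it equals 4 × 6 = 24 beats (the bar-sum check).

1) 0.0ms=0b +1153.846ms=3/2b
2) 1153.846ms=3/2b +1153.846ms=3/2b
3) 2307.692ms=3b +1153.846ms=3/2b
4) 3461.538ms=9/2b +1153.846ms=3/2b
5) 4615.385ms=6b +2307.692ms=3b
6) 6923.077ms=9b +769.231ms=1b
7) 7692.308ms=10b +769.231ms=1b
8) 8461.538ms=11b +769.231ms=1b
9) 9230.769ms=12b +659.341ms=6/7b
10) 9890.11ms=90/7b +659.341ms=6/7b
11) 10549.451ms=96/7b +659.341ms=6/7b
12) 11208.791ms=102/7b +659.341ms=6/7b
13) 11868.132ms=108/7b +659.341ms=6/7b
14) 12527.473ms=114/7b +329.67ms=3/7b
15) 12857.143ms=117/7b +329.67ms=3/7b
16) 13186.813ms=120/7b +659.341ms=6/7b
17) 13846.154ms=18b +2307.692ms=3b
18) 16153.846ms=21b +2307.692ms=3b
Σ=24b of 24 (78bpm 6/8) — PASS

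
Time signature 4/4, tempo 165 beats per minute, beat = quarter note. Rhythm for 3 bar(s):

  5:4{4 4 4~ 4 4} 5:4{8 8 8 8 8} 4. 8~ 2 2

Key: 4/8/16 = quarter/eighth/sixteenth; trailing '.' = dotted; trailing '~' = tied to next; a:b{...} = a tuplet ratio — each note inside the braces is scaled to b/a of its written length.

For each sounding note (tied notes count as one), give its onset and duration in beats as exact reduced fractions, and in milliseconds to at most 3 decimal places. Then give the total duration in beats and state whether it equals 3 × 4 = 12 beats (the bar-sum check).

1) 0.0ms=0b +290.909ms=4/5b
2) 290.909ms=4/5b +290.909ms=4/5b
3) 581.818ms=8/5b +581.818ms=8/5b
4) 1163.636ms=16/5b +290.909ms=4/5b
5) 1454.545ms=4b +145.455ms=2/5b
6) 1600.0ms=22/5b +145.455ms=2/5b
7) 1745.455ms=24/5b +145.455ms=2/5b
8) 1890.909ms=26/5b +145.455ms=2/5b
9) 2036.364ms=28/5b +145.455ms=2/5b
10) 2181.818ms=6b +545.455ms=3/2b
11) 2727.273ms=15/2b +909.091ms=5/2b
12) 3636.364ms=10b +727.273ms=2b
Σ=12b of 12 (165bpm 4/4) — PASS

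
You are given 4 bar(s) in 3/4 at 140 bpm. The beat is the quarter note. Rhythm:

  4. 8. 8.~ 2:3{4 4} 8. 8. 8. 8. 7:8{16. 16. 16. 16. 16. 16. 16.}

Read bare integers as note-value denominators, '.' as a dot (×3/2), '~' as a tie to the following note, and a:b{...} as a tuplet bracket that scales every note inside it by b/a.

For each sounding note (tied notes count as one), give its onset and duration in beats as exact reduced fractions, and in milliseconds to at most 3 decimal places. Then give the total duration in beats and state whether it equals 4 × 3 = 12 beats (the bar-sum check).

1) 0.0ms=0b +642.857ms=3/2b
2) 642.857ms=3/2b +321.429ms=3/4b
3) 964.286ms=9/4b +964.286ms=9/4b
4) 1928.571ms=9/2b +642.857ms=3/2b
5) 2571.429ms=6b +321.429ms=3/4b
6) 2892.857ms=27/4b +321.429ms=3/4b
7) 3214.286ms=15/2b +321.429ms=3/4b
8) 3535.714ms=33/4b +321.429ms=3/4b
9) 3857.143ms=9b +183.673ms=3/7b
10) 4040.816ms=66/7b +183.673ms=3/7b
11) 4224.49ms=69/7b +183.673ms=3/7b
12) 4408.163ms=72/7b +183.673ms=3/7b
13) 4591.837ms=75/7b +183.673ms=3/7b
14) 4775.51ms=78/7b +183.673ms=3/7b
15) 4959.184ms=81/7b +183.673ms=3/7b
Σ=12b of 12 (140bpm 3/4) — PASS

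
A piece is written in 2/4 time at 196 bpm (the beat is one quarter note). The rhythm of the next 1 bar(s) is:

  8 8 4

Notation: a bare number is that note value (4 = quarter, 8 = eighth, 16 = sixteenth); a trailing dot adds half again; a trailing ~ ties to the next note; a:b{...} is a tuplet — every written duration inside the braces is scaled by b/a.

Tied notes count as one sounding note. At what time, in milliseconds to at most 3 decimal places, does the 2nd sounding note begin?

1. 0.0ms @ 0 + 153.061ms (1/2)
2. 153.061ms @ 1/2 + 153.061ms (1/2)
3. 306.122ms @ 1 + 306.122ms (1)

note 2 onset = 1/2b = 153.061ms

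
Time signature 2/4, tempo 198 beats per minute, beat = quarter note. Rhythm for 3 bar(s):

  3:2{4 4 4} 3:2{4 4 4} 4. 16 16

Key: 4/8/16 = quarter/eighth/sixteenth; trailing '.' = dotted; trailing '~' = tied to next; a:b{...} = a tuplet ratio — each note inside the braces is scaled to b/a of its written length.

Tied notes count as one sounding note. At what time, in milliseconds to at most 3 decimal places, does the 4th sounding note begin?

1. 0.0ms @ 0 + 202.02ms (2/3)
2. 202.02ms @ 2/3 + 202.02ms (2/3)
3. 404.04ms @ 4/3 + 202.02ms (2/3)
4. 606.061ms @ 2 + 202.02ms (2/3)
5. 808.081ms @ 8/3 + 202.02ms (2/3)
6. 1010.101ms @ 10/3 + 202.02ms (2/3)
7. 1212.121ms @ 4 + 454.545ms (3/2)
8. 1666.667ms @ 11/2 + 75.758ms (1/4)
9. 1742.424ms @ 23/4 + 75.758ms (1/4)

note 4 onset = 2b = 606.061ms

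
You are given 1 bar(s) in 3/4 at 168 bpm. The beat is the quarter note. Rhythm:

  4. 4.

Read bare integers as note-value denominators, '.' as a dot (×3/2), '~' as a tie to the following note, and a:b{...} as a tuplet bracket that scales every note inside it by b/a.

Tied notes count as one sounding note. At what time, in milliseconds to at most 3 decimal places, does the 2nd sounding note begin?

note 2 onset = 3/2b = 535.714ms

1. 0.0ms @ 0 + 535.714ms (3/2)
2. 535.714ms @ 3/2 + 535.714ms (3/2)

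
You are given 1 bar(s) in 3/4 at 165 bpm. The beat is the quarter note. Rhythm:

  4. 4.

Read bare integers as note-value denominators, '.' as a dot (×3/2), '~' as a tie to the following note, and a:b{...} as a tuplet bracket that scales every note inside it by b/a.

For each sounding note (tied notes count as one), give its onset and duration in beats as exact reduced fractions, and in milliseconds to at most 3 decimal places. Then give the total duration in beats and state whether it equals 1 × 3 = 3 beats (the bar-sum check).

1) 0.0ms=0b +545.455ms=3/2b
2) 545.455ms=3/2b +545.455ms=3/2b
Σ=3b of 3 (165bpm 3/4) — PASS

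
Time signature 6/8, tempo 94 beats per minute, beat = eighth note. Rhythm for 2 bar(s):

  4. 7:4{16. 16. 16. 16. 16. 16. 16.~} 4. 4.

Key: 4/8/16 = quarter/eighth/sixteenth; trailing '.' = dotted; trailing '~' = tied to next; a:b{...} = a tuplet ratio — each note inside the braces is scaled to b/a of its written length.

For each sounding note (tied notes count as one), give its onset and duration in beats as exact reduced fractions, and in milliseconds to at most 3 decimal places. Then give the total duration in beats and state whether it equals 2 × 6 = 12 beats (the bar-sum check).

1) 0.0ms=0b +1914.894ms=3b
2) 1914.894ms=3b +273.556ms=3/7b
3) 2188.45ms=24/7b +273.556ms=3/7b
4) 2462.006ms=27/7b +273.556ms=3/7b
5) 2735.562ms=30/7b +273.556ms=3/7b
6) 3009.119ms=33/7b +273.556ms=3/7b
7) 3282.675ms=36/7b +273.556ms=3/7b
8) 3556.231ms=39/7b +2188.45ms=24/7b
9) 5744.681ms=9b +1914.894ms=3b
Σ=12b of 12 (94bpm 6/8) — PASS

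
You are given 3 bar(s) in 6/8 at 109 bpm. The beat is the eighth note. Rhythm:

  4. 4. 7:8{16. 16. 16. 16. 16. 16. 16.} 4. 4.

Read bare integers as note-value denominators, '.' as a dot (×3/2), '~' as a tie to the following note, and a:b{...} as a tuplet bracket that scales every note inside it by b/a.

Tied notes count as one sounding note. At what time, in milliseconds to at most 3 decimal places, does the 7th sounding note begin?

1. 0.0ms @ 0 + 1651.376ms (3)
2. 1651.376ms @ 3 + 1651.376ms (3)
3. 3302.752ms @ 6 + 471.822ms (6/7)
4. 3774.574ms @ 48/7 + 471.822ms (6/7)
5. 4246.396ms @ 54/7 + 471.822ms (6/7)
6. 4718.218ms @ 60/7 + 471.822ms (6/7)
7. 5190.039ms @ 66/7 + 471.822ms (6/7)
8. 5661.861ms @ 72/7 + 471.822ms (6/7)
9. 6133.683ms @ 78/7 + 471.822ms (6/7)
10. 6605.505ms @ 12 + 1651.376ms (3)
11. 8256.881ms @ 15 + 1651.376ms (3)

note 7 onset = 66/7b = 5190.039ms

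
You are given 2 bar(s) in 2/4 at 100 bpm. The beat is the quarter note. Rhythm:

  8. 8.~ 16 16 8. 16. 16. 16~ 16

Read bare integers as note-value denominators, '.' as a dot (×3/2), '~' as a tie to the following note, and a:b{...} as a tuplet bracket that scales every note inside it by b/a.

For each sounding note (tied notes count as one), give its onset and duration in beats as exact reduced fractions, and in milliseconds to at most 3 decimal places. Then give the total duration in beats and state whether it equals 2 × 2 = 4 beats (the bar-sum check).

1) 0.0ms=0b +450.0ms=3/4b
2) 450.0ms=3/4b +600.0ms=1b
3) 1050.0ms=7/4b +150.0ms=1/4b
4) 1200.0ms=2b +450.0ms=3/4b
5) 1650.0ms=11/4b +225.0ms=3/8b
6) 1875.0ms=25/8b +225.0ms=3/8b
7) 2100.0ms=7/2b +300.0ms=1/2b
Σ=4b of 4 (100bpm 2/4) — PASS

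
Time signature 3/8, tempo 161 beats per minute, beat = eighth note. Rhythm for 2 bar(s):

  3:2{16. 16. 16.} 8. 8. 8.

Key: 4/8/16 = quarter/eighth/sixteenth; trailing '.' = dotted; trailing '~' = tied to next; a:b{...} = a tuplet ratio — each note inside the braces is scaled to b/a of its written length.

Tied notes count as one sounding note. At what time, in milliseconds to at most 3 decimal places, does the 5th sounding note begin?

1. 0.0ms @ 0 + 186.335ms (1/2)
2. 186.335ms @ 1/2 + 186.335ms (1/2)
3. 372.671ms @ 1 + 186.335ms (1/2)
4. 559.006ms @ 3/2 + 559.006ms (3/2)
5. 1118.012ms @ 3 + 559.006ms (3/2)
6. 1677.019ms @ 9/2 + 559.006ms (3/2)

note 5 onset = 3b = 1118.012ms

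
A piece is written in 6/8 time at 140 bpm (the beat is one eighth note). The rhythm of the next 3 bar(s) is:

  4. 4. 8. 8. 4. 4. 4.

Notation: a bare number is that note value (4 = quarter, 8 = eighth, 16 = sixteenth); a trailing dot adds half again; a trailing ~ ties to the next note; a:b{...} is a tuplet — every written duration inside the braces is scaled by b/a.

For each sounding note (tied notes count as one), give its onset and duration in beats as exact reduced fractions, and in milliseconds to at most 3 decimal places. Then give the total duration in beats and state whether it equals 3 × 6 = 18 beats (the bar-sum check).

1) 0.0ms=0b +1285.714ms=3b
2) 1285.714ms=3b +1285.714ms=3b
3) 2571.429ms=6b +642.857ms=3/2b
4) 3214.286ms=15/2b +642.857ms=3/2b
5) 3857.143ms=9b +1285.714ms=3b
6) 5142.857ms=12b +1285.714ms=3b
7) 6428.571ms=15b +1285.714ms=3b
Σ=18b of 18 (140bpm 6/8) — PASS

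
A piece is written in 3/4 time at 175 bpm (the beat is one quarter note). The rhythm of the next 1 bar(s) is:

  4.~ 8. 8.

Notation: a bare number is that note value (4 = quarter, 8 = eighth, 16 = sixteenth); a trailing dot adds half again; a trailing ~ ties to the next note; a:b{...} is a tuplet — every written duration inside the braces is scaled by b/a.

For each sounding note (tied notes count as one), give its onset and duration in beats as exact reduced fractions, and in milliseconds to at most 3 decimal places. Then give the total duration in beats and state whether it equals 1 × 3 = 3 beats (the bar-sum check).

1) 0.0ms=0b +771.429ms=9/4b
2) 771.429ms=9/4b +257.143ms=3/4b
Σ=3b of 3 (175bpm 3/4) — PASS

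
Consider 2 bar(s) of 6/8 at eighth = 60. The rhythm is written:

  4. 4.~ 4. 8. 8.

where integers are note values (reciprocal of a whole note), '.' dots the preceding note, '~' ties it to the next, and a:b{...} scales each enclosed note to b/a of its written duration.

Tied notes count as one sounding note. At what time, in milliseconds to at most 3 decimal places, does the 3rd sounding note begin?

1. 0.0ms @ 0 + 3000.0ms (3)
2. 3000.0ms @ 3 + 6000.0ms (6)
3. 9000.0ms @ 9 + 1500.0ms (3/2)
4. 10500.0ms @ 21/2 + 1500.0ms (3/2)

note 3 onset = 9b = 9000.0ms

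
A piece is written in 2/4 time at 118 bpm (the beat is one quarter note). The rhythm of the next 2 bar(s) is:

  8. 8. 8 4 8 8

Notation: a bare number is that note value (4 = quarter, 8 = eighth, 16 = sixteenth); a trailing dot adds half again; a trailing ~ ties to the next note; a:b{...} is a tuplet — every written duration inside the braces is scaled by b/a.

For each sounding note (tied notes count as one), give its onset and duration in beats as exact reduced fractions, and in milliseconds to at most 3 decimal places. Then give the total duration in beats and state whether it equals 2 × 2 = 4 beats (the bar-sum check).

1) 0.0ms=0b +381.356ms=3/4b
2) 381.356ms=3/4b +381.356ms=3/4b
3) 762.712ms=3/2b +254.237ms=1/2b
4) 1016.949ms=2b +508.475ms=1b
5) 1525.424ms=3b +254.237ms=1/2b
6) 1779.661ms=7/2b +254.237ms=1/2b
Σ=4b of 4 (118bpm 2/4) — PASS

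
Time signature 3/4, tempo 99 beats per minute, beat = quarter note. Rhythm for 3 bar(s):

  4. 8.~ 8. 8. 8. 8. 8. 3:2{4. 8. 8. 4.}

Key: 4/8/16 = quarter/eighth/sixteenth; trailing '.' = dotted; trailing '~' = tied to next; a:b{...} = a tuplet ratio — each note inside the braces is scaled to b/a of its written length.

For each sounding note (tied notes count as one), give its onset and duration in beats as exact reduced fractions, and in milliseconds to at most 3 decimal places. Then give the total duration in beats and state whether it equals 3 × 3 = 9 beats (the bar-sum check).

1) 0.0ms=0b +909.091ms=3/2b
2) 909.091ms=3/2b +909.091ms=3/2b
3) 1818.182ms=3b +454.545ms=3/4b
4) 2272.727ms=15/4b +454.545ms=3/4b
5) 2727.273ms=9/2b +454.545ms=3/4b
6) 3181.818ms=21/4b +454.545ms=3/4b
7) 3636.364ms=6b +606.061ms=1b
8) 4242.424ms=7b +303.03ms=1/2b
9) 4545.455ms=15/2b +303.03ms=1/2b
10) 4848.485ms=8b +606.061ms=1b
Σ=9b of 9 (99bpm 3/4) — PASS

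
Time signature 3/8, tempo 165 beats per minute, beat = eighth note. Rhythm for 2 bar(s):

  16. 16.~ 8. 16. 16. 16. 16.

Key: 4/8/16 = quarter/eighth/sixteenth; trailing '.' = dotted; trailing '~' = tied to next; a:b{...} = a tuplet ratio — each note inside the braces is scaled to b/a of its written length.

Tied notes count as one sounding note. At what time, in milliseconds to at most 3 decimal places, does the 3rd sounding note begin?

1. 0.0ms @ 0 + 272.727ms (3/4)
2. 272.727ms @ 3/4 + 818.182ms (9/4)
3. 1090.909ms @ 3 + 272.727ms (3/4)
4. 1363.636ms @ 15/4 + 272.727ms (3/4)
5. 1636.364ms @ 9/2 + 272.727ms (3/4)
6. 1909.091ms @ 21/4 + 272.727ms (3/4)

note 3 onset = 3b = 1090.909ms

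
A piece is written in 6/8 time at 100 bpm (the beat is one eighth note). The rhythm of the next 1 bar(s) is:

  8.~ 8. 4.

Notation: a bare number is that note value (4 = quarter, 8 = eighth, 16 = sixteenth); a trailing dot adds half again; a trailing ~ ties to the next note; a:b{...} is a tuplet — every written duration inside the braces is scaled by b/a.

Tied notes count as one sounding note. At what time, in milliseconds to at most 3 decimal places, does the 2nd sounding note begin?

note 2 onset = 3b = 1800.0ms

1. 0.0ms @ 0 + 1800.0ms (3)
2. 1800.0ms @ 3 + 1800.0ms (3)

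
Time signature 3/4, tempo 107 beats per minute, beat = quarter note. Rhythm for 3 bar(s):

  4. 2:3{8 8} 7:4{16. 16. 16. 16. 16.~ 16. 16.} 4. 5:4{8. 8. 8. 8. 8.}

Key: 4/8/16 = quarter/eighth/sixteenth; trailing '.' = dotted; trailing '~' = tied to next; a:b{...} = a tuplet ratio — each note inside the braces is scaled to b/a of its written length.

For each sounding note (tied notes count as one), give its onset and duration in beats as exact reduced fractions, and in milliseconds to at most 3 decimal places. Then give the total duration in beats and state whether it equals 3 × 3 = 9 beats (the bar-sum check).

1) 0.0ms=0b +841.121ms=3/2b
2) 841.121ms=3/2b +420.561ms=3/4b
3) 1261.682ms=9/4b +420.561ms=3/4b
4) 1682.243ms=3b +120.16ms=3/14b
5) 1802.403ms=45/14b +120.16ms=3/14b
6) 1922.563ms=24/7b +120.16ms=3/14b
7) 2042.724ms=51/14b +120.16ms=3/14b
8) 2162.884ms=27/7b +240.32ms=3/7b
9) 2403.204ms=30/7b +120.16ms=3/14b
10) 2523.364ms=9/2b +841.121ms=3/2b
11) 3364.486ms=6b +336.449ms=3/5b
12) 3700.935ms=33/5b +336.449ms=3/5b
13) 4037.383ms=36/5b +336.449ms=3/5b
14) 4373.832ms=39/5b +336.449ms=3/5b
15) 4710.28ms=42/5b +336.449ms=3/5b
Σ=9b of 9 (107bpm 3/4) — PASS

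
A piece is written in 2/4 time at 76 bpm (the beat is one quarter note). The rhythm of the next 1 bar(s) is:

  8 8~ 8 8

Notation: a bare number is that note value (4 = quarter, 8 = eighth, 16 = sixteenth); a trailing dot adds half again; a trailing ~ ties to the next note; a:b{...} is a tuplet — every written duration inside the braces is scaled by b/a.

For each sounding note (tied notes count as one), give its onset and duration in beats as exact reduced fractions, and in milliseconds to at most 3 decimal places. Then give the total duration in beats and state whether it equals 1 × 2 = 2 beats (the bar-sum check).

1) 0.0ms=0b +394.737ms=1/2b
2) 394.737ms=1/2b +789.474ms=1b
3) 1184.211ms=3/2b +394.737ms=1/2b
Σ=2b of 2 (76bpm 2/4) — PASS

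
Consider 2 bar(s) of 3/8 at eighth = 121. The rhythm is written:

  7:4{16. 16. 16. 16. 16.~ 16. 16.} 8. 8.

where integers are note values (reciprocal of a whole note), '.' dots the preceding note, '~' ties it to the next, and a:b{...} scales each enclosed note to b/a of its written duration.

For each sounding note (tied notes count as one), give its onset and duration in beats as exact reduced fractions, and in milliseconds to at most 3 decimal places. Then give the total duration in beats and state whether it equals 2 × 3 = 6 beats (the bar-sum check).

1) 0.0ms=0b +212.515ms=3/7b
2) 212.515ms=3/7b +212.515ms=3/7b
3) 425.03ms=6/7b +212.515ms=3/7b
4) 637.544ms=9/7b +212.515ms=3/7b
5) 850.059ms=12/7b +425.03ms=6/7b
6) 1275.089ms=18/7b +212.515ms=3/7b
7) 1487.603ms=3b +743.802ms=3/2b
8) 2231.405ms=9/2b +743.802ms=3/2b
Σ=6b of 6 (121bpm 3/8) — PASS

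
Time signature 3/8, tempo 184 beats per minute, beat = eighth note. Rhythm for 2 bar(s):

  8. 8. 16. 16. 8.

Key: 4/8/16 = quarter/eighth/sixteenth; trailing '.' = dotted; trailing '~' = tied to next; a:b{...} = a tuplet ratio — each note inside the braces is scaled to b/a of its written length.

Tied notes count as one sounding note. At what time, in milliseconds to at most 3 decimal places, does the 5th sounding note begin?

1. 0.0ms @ 0 + 489.13ms (3/2)
2. 489.13ms @ 3/2 + 489.13ms (3/2)
3. 978.261ms @ 3 + 244.565ms (3/4)
4. 1222.826ms @ 15/4 + 244.565ms (3/4)
5. 1467.391ms @ 9/2 + 489.13ms (3/2)

note 5 onset = 9/2b = 1467.391ms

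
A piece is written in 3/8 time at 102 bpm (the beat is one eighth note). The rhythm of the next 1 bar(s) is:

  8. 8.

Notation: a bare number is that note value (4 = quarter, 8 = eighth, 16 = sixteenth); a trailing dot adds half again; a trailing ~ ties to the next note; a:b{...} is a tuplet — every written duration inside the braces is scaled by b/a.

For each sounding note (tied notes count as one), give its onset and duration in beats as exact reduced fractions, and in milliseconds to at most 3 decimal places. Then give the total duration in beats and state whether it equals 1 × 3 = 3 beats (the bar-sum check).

1) 0.0ms=0b +882.353ms=3/2b
2) 882.353ms=3/2b +882.353ms=3/2b
Σ=3b of 3 (102bpm 3/8) — PASS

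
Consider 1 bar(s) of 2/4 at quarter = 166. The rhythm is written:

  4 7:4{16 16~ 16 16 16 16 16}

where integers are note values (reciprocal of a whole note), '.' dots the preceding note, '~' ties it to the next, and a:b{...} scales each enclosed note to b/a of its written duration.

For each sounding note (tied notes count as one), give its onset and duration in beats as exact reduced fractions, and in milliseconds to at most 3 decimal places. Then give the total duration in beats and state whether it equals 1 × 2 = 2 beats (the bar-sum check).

1) 0.0ms=0b +361.446ms=1b
2) 361.446ms=1b +51.635ms=1/7b
3) 413.081ms=8/7b +103.27ms=2/7b
4) 516.351ms=10/7b +51.635ms=1/7b
5) 567.986ms=11/7b +51.635ms=1/7b
6) 619.621ms=12/7b +51.635ms=1/7b
7) 671.256ms=13/7b +51.635ms=1/7b
Σ=2b of 2 (166bpm 2/4) — PASS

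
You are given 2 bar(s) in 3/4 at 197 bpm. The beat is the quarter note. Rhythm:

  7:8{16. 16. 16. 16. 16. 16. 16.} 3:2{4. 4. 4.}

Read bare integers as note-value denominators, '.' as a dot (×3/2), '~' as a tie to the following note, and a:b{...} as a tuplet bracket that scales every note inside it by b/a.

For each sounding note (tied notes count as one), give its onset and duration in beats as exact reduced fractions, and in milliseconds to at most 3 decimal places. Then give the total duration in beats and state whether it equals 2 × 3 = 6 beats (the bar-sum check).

1) 0.0ms=0b +130.529ms=3/7b
2) 130.529ms=3/7b +130.529ms=3/7b
3) 261.059ms=6/7b +130.529ms=3/7b
4) 391.588ms=9/7b +130.529ms=3/7b
5) 522.117ms=12/7b +130.529ms=3/7b
6) 652.647ms=15/7b +130.529ms=3/7b
7) 783.176ms=18/7b +130.529ms=3/7b
8) 913.706ms=3b +304.569ms=1b
9) 1218.274ms=4b +304.569ms=1b
10) 1522.843ms=5b +304.569ms=1b
Σ=6b of 6 (197bpm 3/4) — PASS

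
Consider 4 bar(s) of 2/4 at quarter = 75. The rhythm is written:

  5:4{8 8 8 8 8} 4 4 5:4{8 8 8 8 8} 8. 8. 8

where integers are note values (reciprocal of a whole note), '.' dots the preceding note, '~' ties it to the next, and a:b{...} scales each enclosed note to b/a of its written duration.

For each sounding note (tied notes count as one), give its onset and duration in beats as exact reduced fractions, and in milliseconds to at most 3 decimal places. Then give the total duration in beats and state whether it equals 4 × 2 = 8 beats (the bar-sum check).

1) 0.0ms=0b +320.0ms=2/5b
2) 320.0ms=2/5b +320.0ms=2/5b
3) 640.0ms=4/5b +320.0ms=2/5b
4) 960.0ms=6/5b +320.0ms=2/5b
5) 1280.0ms=8/5b +320.0ms=2/5b
6) 1600.0ms=2b +800.0ms=1b
7) 2400.0ms=3b +800.0ms=1b
8) 3200.0ms=4b +320.0ms=2/5b
9) 3520.0ms=22/5b +320.0ms=2/5b
10) 3840.0ms=24/5b +320.0ms=2/5b
11) 4160.0ms=26/5b +320.0ms=2/5b
12) 4480.0ms=28/5b +320.0ms=2/5b
13) 4800.0ms=6b +600.0ms=3/4b
14) 5400.0ms=27/4b +600.0ms=3/4b
15) 6000.0ms=15/2b +400.0ms=1/2b
Σ=8b of 8 (75bpm 2/4) — PASS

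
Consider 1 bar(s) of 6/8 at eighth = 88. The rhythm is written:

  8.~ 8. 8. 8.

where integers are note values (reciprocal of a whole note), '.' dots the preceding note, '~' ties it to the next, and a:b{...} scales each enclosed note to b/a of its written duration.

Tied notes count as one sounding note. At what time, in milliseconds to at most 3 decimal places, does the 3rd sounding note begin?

1. 0.0ms @ 0 + 2045.455ms (3)
2. 2045.455ms @ 3 + 1022.727ms (3/2)
3. 3068.182ms @ 9/2 + 1022.727ms (3/2)

note 3 onset = 9/2b = 3068.182ms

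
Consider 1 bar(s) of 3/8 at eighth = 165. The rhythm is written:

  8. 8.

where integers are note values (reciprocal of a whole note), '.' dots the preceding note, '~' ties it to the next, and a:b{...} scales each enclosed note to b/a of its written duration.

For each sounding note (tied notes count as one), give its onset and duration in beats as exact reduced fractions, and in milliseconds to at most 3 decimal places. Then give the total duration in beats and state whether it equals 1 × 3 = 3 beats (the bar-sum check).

1) 0.0ms=0b +545.455ms=3/2b
2) 545.455ms=3/2b +545.455ms=3/2b
Σ=3b of 3 (165bpm 3/8) — PASS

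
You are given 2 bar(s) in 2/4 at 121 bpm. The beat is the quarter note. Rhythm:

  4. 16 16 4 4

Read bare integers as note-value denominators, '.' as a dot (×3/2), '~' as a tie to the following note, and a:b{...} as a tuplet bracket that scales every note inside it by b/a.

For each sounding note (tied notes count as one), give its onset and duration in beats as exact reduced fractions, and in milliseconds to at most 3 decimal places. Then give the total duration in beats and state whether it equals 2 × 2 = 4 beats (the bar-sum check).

1) 0.0ms=0b +743.802ms=3/2b
2) 743.802ms=3/2b +123.967ms=1/4b
3) 867.769ms=7/4b +123.967ms=1/4b
4) 991.736ms=2b +495.868ms=1b
5) 1487.603ms=3b +495.868ms=1b
Σ=4b of 4 (121bpm 2/4) — PASS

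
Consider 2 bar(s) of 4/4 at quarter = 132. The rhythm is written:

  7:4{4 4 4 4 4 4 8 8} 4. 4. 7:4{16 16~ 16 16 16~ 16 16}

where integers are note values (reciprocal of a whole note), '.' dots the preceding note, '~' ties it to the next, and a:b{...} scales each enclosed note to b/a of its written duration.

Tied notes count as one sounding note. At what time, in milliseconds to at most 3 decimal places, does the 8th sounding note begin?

1. 0.0ms @ 0 + 259.74ms (4/7)
2. 259.74ms @ 4/7 + 259.74ms (4/7)
3. 519.481ms @ 8/7 + 259.74ms (4/7)
4. 779.221ms @ 12/7 + 259.74ms (4/7)
5. 1038.961ms @ 16/7 + 259.74ms (4/7)
6. 1298.701ms @ 20/7 + 259.74ms (4/7)
7. 1558.442ms @ 24/7 + 129.87ms (2/7)
8. 1688.312ms @ 26/7 + 129.87ms (2/7)
9. 1818.182ms @ 4 + 681.818ms (3/2)
10. 2500.0ms @ 11/2 + 681.818ms (3/2)
11. 3181.818ms @ 7 + 64.935ms (1/7)
12. 3246.753ms @ 50/7 + 129.87ms (2/7)
13. 3376.623ms @ 52/7 + 64.935ms (1/7)
14. 3441.558ms @ 53/7 + 129.87ms (2/7)
15. 3571.429ms @ 55/7 + 64.935ms (1/7)

note 8 onset = 26/7b = 1688.312ms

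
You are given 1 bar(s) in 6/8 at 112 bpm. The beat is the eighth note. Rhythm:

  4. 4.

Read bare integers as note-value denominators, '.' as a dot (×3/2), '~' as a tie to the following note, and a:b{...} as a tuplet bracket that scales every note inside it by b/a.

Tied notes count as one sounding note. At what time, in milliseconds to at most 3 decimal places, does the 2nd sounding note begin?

note 2 onset = 3b = 1607.143ms

1. 0.0ms @ 0 + 1607.143ms (3)
2. 1607.143ms @ 3 + 1607.143ms (3)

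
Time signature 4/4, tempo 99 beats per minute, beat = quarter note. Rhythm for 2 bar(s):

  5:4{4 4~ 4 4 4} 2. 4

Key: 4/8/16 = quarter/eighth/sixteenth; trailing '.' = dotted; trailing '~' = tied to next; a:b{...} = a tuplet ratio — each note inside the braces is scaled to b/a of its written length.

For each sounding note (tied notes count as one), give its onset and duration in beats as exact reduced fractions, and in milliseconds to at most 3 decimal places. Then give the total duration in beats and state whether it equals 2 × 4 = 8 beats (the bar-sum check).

1) 0.0ms=0b +484.848ms=4/5b
2) 484.848ms=4/5b +969.697ms=8/5b
3) 1454.545ms=12/5b +484.848ms=4/5b
4) 1939.394ms=16/5b +484.848ms=4/5b
5) 2424.242ms=4b +1818.182ms=3b
6) 4242.424ms=7b +606.061ms=1b
Σ=8b of 8 (99bpm 4/4) — PASS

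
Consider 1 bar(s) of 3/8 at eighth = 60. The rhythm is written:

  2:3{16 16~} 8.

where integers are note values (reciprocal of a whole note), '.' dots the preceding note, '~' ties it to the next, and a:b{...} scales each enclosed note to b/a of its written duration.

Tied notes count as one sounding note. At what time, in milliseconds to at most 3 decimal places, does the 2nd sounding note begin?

1. 0.0ms @ 0 + 750.0ms (3/4)
2. 750.0ms @ 3/4 + 2250.0ms (9/4)

note 2 onset = 3/4b = 750.0ms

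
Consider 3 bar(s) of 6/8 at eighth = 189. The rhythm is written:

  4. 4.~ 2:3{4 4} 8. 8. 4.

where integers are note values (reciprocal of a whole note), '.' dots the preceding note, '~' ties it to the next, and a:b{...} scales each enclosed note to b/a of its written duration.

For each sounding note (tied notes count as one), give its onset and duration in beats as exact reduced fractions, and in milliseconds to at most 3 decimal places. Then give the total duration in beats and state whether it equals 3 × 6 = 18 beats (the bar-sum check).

1) 0.0ms=0b +952.381ms=3b
2) 952.381ms=3b +1904.762ms=6b
3) 2857.143ms=9b +952.381ms=3b
4) 3809.524ms=12b +476.19ms=3/2b
5) 4285.714ms=27/2b +476.19ms=3/2b
6) 4761.905ms=15b +952.381ms=3b
Σ=18b of 18 (189bpm 6/8) — PASS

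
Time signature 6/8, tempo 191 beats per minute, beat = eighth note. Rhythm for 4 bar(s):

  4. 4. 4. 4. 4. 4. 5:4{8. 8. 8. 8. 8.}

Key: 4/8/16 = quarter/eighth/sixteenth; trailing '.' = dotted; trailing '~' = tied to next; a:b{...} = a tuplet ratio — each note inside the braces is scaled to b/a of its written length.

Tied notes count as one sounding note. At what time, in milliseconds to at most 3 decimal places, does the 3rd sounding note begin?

1. 0.0ms @ 0 + 942.408ms (3)
2. 942.408ms @ 3 + 942.408ms (3)
3. 1884.817ms @ 6 + 942.408ms (3)
4. 2827.225ms @ 9 + 942.408ms (3)
5. 3769.634ms @ 12 + 942.408ms (3)
6. 4712.042ms @ 15 + 942.408ms (3)
7. 5654.45ms @ 18 + 376.963ms (6/5)
8. 6031.414ms @ 96/5 + 376.963ms (6/5)
9. 6408.377ms @ 102/5 + 376.963ms (6/5)
10. 6785.34ms @ 108/5 + 376.963ms (6/5)
11. 7162.304ms @ 114/5 + 376.963ms (6/5)

note 3 onset = 6b = 1884.817ms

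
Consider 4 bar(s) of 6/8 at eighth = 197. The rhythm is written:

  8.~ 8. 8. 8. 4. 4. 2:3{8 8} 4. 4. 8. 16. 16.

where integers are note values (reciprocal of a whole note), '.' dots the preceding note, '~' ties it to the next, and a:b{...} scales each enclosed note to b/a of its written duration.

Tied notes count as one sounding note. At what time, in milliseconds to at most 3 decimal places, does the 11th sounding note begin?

note 11 onset = 45/2b = 6852.792ms

1. 0.0ms @ 0 + 913.706ms (3)
2. 913.706ms @ 3 + 456.853ms (3/2)
3. 1370.558ms @ 9/2 + 456.853ms (3/2)
4. 1827.411ms @ 6 + 913.706ms (3)
5. 2741.117ms @ 9 + 913.706ms (3)
6. 3654.822ms @ 12 + 456.853ms (3/2)
7. 4111.675ms @ 27/2 + 456.853ms (3/2)
8. 4568.528ms @ 15 + 913.706ms (3)
9. 5482.234ms @ 18 + 913.706ms (3)
10. 6395.939ms @ 21 + 456.853ms (3/2)
11. 6852.792ms @ 45/2 + 228.426ms (3/4)
12. 7081.218ms @ 93/4 + 228.426ms (3/4)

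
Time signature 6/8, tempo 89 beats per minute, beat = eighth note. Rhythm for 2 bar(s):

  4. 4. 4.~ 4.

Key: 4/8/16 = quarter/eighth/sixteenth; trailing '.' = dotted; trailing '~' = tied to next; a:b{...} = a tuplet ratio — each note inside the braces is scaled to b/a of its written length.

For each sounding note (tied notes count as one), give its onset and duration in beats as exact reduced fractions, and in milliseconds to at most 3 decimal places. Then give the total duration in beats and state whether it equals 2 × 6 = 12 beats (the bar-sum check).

1) 0.0ms=0b +2022.472ms=3b
2) 2022.472ms=3b +2022.472ms=3b
3) 4044.944ms=6b +4044.944ms=6b
Σ=12b of 12 (89bpm 6/8) — PASS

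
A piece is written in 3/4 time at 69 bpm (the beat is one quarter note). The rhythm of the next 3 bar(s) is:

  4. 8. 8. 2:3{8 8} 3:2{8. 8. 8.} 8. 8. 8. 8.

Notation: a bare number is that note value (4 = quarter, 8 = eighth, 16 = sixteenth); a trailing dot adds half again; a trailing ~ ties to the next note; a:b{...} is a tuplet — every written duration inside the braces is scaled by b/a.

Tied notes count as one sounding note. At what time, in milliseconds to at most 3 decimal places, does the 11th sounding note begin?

note 11 onset = 15/2b = 6521.739ms

1. 0.0ms @ 0 + 1304.348ms (3/2)
2. 1304.348ms @ 3/2 + 652.174ms (3/4)
3. 1956.522ms @ 9/4 + 652.174ms (3/4)
4. 2608.696ms @ 3 + 652.174ms (3/4)
5. 3260.87ms @ 15/4 + 652.174ms (3/4)
6. 3913.043ms @ 9/2 + 434.783ms (1/2)
7. 4347.826ms @ 5 + 434.783ms (1/2)
8. 4782.609ms @ 11/2 + 434.783ms (1/2)
9. 5217.391ms @ 6 + 652.174ms (3/4)
10. 5869.565ms @ 27/4 + 652.174ms (3/4)
11. 6521.739ms @ 15/2 + 652.174ms (3/4)
12. 7173.913ms @ 33/4 + 652.174ms (3/4)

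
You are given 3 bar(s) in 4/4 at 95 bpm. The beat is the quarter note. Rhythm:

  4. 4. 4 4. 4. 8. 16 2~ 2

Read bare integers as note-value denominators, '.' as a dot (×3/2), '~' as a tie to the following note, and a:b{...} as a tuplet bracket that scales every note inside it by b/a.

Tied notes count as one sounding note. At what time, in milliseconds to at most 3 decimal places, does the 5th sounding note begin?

1. 0.0ms @ 0 + 947.368ms (3/2)
2. 947.368ms @ 3/2 + 947.368ms (3/2)
3. 1894.737ms @ 3 + 631.579ms (1)
4. 2526.316ms @ 4 + 947.368ms (3/2)
5. 3473.684ms @ 11/2 + 947.368ms (3/2)
6. 4421.053ms @ 7 + 473.684ms (3/4)
7. 4894.737ms @ 31/4 + 157.895ms (1/4)
8. 5052.632ms @ 8 + 2526.316ms (4)

note 5 onset = 11/2b = 3473.684ms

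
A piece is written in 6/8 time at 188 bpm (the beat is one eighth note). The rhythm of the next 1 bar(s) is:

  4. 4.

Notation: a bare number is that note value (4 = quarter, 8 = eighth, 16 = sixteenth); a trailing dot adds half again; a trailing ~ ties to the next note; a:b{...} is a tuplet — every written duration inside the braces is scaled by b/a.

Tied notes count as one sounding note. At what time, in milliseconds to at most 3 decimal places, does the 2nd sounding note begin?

note 2 onset = 3b = 957.447ms

1. 0.0ms @ 0 + 957.447ms (3)
2. 957.447ms @ 3 + 957.447ms (3)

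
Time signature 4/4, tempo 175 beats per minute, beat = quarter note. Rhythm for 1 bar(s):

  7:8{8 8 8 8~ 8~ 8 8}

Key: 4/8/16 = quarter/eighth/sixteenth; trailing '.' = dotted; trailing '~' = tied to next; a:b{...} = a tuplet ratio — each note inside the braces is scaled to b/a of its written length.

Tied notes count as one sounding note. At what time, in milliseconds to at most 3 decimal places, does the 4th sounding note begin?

1. 0.0ms @ 0 + 195.918ms (4/7)
2. 195.918ms @ 4/7 + 195.918ms (4/7)
3. 391.837ms @ 8/7 + 195.918ms (4/7)
4. 587.755ms @ 12/7 + 587.755ms (12/7)
5. 1175.51ms @ 24/7 + 195.918ms (4/7)

note 4 onset = 12/7b = 587.755ms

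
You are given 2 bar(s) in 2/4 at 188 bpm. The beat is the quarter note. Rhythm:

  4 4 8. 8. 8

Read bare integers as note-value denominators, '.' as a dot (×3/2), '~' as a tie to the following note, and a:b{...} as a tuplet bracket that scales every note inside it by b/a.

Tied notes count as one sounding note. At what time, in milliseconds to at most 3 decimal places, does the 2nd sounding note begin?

note 2 onset = 1b = 319.149ms

1. 0.0ms @ 0 + 319.149ms (1)
2. 319.149ms @ 1 + 319.149ms (1)
3. 638.298ms @ 2 + 239.362ms (3/4)
4. 877.66ms @ 11/4 + 239.362ms (3/4)
5. 1117.021ms @ 7/2 + 159.574ms (1/2)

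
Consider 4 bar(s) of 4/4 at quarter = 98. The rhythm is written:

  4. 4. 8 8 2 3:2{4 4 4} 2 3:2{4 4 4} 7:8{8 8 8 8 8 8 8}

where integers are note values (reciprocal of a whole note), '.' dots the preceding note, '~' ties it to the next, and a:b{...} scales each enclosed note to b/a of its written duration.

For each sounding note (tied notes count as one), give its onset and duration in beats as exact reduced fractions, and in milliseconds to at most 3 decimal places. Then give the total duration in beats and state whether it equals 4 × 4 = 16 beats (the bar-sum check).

1) 0.0ms=0b +918.367ms=3/2b
2) 918.367ms=3/2b +918.367ms=3/2b
3) 1836.735ms=3b +306.122ms=1/2b
4) 2142.857ms=7/2b +306.122ms=1/2b
5) 2448.98ms=4b +1224.49ms=2b
6) 3673.469ms=6b +408.163ms=2/3b
7) 4081.633ms=20/3b +408.163ms=2/3b
8) 4489.796ms=22/3b +408.163ms=2/3b
9) 4897.959ms=8b +1224.49ms=2b
10) 6122.449ms=10b +408.163ms=2/3b
11) 6530.612ms=32/3b +408.163ms=2/3b
12) 6938.776ms=34/3b +408.163ms=2/3b
13) 7346.939ms=12b +349.854ms=4/7b
14) 7696.793ms=88/7b +349.854ms=4/7b
15) 8046.647ms=92/7b +349.854ms=4/7b
16) 8396.501ms=96/7b +349.854ms=4/7b
17) 8746.356ms=100/7b +349.854ms=4/7b
18) 9096.21ms=104/7b +349.854ms=4/7b
19) 9446.064ms=108/7b +349.854ms=4/7b
Σ=16b of 16 (98bpm 4/4) — PASS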